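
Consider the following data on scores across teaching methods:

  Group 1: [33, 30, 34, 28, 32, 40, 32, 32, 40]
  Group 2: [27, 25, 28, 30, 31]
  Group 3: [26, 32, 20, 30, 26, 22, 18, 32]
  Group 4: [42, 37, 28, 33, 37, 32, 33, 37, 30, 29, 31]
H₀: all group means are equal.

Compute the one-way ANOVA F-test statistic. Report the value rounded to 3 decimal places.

test statistic = 6.852

Group means [33.44, 28.20, 25.75, 33.55], grand mean 30.818
SSB = Σnᵢ(x̄ᵢ−x̄)² = 383.660; SSW = ΣΣ(x−x̄ᵢ)² = 541.249
MSB = 383.660/3 = 127.8865; MSW = 541.249/29 = 18.6638
F = MSB/MSW = 6.8521
df = (3, 29)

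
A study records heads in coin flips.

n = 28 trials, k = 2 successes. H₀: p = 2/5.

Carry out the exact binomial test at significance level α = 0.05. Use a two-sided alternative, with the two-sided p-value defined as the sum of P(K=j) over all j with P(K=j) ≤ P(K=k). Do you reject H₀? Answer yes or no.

reject H₀: yes

Exact binomial: n=28, k=2, p₀=2/5=0.4000
P(X=j) = C(n,j)·p₀^j·(1−p₀)^(n−j); p = Σ P(X=j) over j with P(X=j) ≤ P(X=2)
p-value (two-sided) = 0.00015
At α=0.05: p < α → reject H₀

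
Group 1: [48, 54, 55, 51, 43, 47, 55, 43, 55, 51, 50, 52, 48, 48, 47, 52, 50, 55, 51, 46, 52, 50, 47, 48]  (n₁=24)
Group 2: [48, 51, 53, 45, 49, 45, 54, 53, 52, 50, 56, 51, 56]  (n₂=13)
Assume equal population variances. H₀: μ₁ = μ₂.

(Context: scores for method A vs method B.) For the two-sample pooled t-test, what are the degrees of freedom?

df = n₁ + n₂ − 2 = 24 + 13 − 2 = 35

degrees of freedom = 35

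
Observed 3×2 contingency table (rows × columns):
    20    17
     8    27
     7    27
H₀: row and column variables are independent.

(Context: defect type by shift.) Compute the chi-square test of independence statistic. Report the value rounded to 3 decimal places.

Row totals [37, 35, 34], col totals [35, 71], n=106
χ² = (20−12.22)²/12.22 + (17−24.78)²/24.78 + (8−11.56)²/11.56 + (27−23.44)²/23.44 + (7−11.23)²/11.23 + (27−22.77)²/22.77 = 11.4121
df = 2

test statistic = 11.412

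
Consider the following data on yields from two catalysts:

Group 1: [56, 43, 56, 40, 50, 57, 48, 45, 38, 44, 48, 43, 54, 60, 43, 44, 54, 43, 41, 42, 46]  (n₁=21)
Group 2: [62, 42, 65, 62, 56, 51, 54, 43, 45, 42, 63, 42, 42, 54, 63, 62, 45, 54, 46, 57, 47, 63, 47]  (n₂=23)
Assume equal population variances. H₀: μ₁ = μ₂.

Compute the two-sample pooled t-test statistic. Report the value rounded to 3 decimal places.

x̄₁=47.381, s₁=6.383, n₁=21
x̄₂=52.478, s₂=8.382, n₂=23
s_p² = [20·6.383² + 22·8.382²]/42 = 56.2069
SE = √(s_p²·(1/21+1/23)) = 2.2628
t = (47.381−52.478)/2.2628 = -2.2526
df = 42

test statistic = -2.253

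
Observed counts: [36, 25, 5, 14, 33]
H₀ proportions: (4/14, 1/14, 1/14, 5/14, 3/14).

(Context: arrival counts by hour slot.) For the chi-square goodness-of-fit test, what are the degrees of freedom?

degrees of freedom = 4

df = k − 1 = 5 − 1 = 4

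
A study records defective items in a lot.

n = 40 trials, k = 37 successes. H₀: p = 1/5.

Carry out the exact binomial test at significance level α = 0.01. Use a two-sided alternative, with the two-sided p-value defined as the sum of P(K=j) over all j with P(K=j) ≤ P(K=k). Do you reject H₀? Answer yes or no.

reject H₀: yes

Exact binomial: n=40, k=37, p₀=1/5=0.2000
P(X=j) = C(n,j)·p₀^j·(1−p₀)^(n−j); p = Σ P(X=j) over j with P(X=j) ≤ P(X=37)
p-value (two-sided) = 0.00000
At α=0.01: p < α → reject H₀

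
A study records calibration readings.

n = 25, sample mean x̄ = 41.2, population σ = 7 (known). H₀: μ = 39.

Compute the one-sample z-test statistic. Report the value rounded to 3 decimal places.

SE = σ/√n = 7/√25 = 1.4000
z = (x̄−μ₀)/SE = (41.2−39)/1.4000 = 1.5714

test statistic = 1.571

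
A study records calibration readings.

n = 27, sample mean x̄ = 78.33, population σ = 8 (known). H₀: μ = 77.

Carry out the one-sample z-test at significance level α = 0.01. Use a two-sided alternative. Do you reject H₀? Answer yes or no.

reject H₀: no

SE = σ/√n = 8/√27 = 1.5396
z = (x̄−μ₀)/SE = (78.33−77)/1.5396 = 0.8639
p-value (two-sided) = 0.38766
At α=0.01: p ≥ α → fail to reject H₀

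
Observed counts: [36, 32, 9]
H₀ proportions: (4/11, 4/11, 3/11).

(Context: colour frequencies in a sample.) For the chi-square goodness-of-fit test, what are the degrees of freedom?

degrees of freedom = 2

df = k − 1 = 3 − 1 = 2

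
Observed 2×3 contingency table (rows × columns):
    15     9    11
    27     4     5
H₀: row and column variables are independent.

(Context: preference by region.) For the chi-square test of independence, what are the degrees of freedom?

df = (r−1)(c−1) = (2−1)·(3−1) = 2

degrees of freedom = 2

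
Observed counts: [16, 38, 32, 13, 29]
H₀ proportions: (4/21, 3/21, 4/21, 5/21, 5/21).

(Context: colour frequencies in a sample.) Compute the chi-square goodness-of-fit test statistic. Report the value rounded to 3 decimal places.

test statistic = 36.609

n = 128; E_i = n·p_i = [24.38, 18.29, 24.38, 30.48, 30.48]
χ² = (16−24.38)²/24.38 + (38−18.29)²/18.29 + (32−24.38)²/24.38 + (13−30.48)²/30.48 + (29−30.48)²/30.48 = 36.6094
df = 4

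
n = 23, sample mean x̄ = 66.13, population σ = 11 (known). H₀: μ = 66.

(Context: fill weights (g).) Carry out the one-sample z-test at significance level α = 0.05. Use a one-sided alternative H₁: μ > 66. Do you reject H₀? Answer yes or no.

reject H₀: no

SE = σ/√n = 11/√23 = 2.2937
z = (x̄−μ₀)/SE = (66.13−66)/2.2937 = 0.0567
p-value (one-sided, H₁ greater) = 0.47740
At α=0.05: p ≥ α → fail to reject H₀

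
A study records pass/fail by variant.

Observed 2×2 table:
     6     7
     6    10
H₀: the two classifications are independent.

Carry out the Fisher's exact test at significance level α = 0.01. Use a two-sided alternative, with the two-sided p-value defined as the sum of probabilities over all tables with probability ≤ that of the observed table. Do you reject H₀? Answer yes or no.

Margins: r₁=13, r₂=16, c₁=12, c₂=17, n=29
p_obs = C(13,6)·C(16,6)/C(29,12); sum pmf over tables with pmf ≤ p_obs
p-value (two-sided) = 0.71629
At α=0.01: p ≥ α → fail to reject H₀

reject H₀: no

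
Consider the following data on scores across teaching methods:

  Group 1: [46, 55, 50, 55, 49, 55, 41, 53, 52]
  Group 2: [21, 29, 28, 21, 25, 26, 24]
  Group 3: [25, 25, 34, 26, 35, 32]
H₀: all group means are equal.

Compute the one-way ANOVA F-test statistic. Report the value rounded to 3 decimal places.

test statistic = 82.658

Group means [50.67, 24.86, 29.50], grand mean 36.682
SSB = Σnᵢ(x̄ᵢ−x̄)² = 3048.416; SSW = ΣΣ(x−x̄ᵢ)² = 350.357
MSB = 3048.416/2 = 1524.2078; MSW = 350.357/19 = 18.4398
F = MSB/MSW = 82.6584
df = (2, 19)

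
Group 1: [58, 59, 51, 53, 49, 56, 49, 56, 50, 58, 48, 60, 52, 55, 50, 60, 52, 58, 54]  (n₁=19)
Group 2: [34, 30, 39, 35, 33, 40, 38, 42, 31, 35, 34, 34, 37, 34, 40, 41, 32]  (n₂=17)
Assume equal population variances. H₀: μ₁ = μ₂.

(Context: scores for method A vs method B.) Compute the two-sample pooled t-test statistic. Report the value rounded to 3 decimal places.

x̄₁=54.105, s₁=4.012, n₁=19
x̄₂=35.824, s₂=3.627, n₂=17
s_p² = [18·4.012² + 16·3.627²]/34 = 14.7135
SE = √(s_p²·(1/19+1/17)) = 1.2806
t = (54.105−35.824)/1.2806 = 14.2761
df = 34

test statistic = 14.276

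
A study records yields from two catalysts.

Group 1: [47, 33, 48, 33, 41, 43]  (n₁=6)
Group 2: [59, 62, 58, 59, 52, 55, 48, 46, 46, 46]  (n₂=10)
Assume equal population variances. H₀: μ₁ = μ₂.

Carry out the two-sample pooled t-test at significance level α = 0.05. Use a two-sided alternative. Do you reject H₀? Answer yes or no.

reject H₀: yes

x̄₁=40.833, s₁=6.585, n₁=6
x̄₂=53.100, s₂=6.280, n₂=10
s_p² = [5·6.585² + 9·6.280²]/14 = 40.8381
SE = √(s_p²·(1/6+1/10)) = 3.3000
t = (40.833−53.100)/3.3000 = -3.7171
df = 14
p-value (two-sided) = 0.00230
At α=0.05: p < α → reject H₀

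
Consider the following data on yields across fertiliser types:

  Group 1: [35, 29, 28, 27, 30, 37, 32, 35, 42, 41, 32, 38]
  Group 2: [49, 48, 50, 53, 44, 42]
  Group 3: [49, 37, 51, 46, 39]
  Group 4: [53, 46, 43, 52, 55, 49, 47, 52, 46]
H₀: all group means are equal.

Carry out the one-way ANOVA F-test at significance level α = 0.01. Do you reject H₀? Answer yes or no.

Group means [33.83, 47.67, 44.40, 49.22], grand mean 42.406
SSB = Σnᵢ(x̄ᵢ−x̄)² = 1485.963; SSW = ΣΣ(x−x̄ᵢ)² = 633.756
MSB = 1485.963/3 = 495.3211; MSW = 633.756/28 = 22.6341
F = MSB/MSW = 21.8838
df = (3, 28)
p-value (upper-tail) = 0.00000
At α=0.01: p < α → reject H₀

reject H₀: yes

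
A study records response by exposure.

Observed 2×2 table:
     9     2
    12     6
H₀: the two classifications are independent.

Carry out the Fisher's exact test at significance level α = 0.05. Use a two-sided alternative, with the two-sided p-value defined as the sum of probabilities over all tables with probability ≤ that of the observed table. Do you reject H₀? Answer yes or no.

reject H₀: no

Margins: r₁=11, r₂=18, c₁=21, c₂=8, n=29
p_obs = C(11,9)·C(18,12)/C(29,21); sum pmf over tables with pmf ≤ p_obs
p-value (two-sided) = 0.67063
At α=0.05: p ≥ α → fail to reject H₀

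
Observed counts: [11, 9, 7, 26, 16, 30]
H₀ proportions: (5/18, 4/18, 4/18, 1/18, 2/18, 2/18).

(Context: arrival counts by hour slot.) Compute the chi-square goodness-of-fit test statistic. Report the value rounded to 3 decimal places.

test statistic = 139.309

n = 99; E_i = n·p_i = [27.50, 22.00, 22.00, 5.50, 11.00, 11.00]
χ² = (11−27.50)²/27.50 + (9−22.00)²/22.00 + (7−22.00)²/22.00 + (26−5.50)²/5.50 + (16−11.00)²/11.00 + (30−11.00)²/11.00 = 139.3091
df = 5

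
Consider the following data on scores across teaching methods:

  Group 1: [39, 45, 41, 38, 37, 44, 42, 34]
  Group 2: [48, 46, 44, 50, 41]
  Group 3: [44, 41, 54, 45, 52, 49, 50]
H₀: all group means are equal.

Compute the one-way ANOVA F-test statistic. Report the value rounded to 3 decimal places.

Group means [40.00, 45.80, 47.86], grand mean 44.200
SSB = Σnᵢ(x̄ᵢ−x̄)² = 247.543; SSW = ΣΣ(x−x̄ᵢ)² = 275.657
MSB = 247.543/2 = 123.7714; MSW = 275.657/17 = 16.2151
F = MSB/MSW = 7.6331
df = (2, 17)

test statistic = 7.633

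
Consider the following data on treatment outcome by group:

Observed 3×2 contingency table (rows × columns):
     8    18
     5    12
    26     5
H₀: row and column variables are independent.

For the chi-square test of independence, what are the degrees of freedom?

degrees of freedom = 2

df = (r−1)(c−1) = (3−1)·(2−1) = 2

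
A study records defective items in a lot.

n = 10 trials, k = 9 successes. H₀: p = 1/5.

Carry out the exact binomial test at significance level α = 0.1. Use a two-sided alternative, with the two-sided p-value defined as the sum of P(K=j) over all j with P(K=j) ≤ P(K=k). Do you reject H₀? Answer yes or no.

Exact binomial: n=10, k=9, p₀=1/5=0.2000
P(X=j) = C(n,j)·p₀^j·(1−p₀)^(n−j); p = Σ P(X=j) over j with P(X=j) ≤ P(X=9)
p-value (two-sided) = 0.00000
At α=0.1: p < α → reject H₀

reject H₀: yes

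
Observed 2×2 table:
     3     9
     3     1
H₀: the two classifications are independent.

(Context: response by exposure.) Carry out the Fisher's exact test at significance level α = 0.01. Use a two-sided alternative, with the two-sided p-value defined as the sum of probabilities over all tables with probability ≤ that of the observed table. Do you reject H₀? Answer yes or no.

reject H₀: no

Margins: r₁=12, r₂=4, c₁=6, c₂=10, n=16
p_obs = C(12,3)·C(4,3)/C(16,6); sum pmf over tables with pmf ≤ p_obs
p-value (two-sided) = 0.11813
At α=0.01: p ≥ α → fail to reject H₀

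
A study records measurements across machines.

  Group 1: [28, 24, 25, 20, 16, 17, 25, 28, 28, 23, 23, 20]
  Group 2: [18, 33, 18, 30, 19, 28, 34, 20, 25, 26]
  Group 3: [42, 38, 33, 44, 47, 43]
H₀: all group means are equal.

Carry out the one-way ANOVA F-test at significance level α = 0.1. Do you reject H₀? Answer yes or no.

Group means [23.08, 25.10, 41.17], grand mean 27.679
SSB = Σnᵢ(x̄ᵢ−x̄)² = 1411.457; SSW = ΣΣ(x−x̄ᵢ)² = 648.650
MSB = 1411.457/2 = 705.7286; MSW = 648.650/25 = 25.9460
F = MSB/MSW = 27.1999
df = (2, 25)
p-value (upper-tail) = 0.00000
At α=0.1: p < α → reject H₀

reject H₀: yes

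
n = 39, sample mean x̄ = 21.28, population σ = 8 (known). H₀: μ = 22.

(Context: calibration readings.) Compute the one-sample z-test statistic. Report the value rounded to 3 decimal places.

test statistic = -0.562

SE = σ/√n = 8/√39 = 1.2810
z = (x̄−μ₀)/SE = (21.28−22)/1.2810 = -0.5620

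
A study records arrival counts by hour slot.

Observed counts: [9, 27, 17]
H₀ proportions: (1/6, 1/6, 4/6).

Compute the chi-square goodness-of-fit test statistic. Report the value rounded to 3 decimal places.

test statistic = 46.877

n = 53; E_i = n·p_i = [8.83, 8.83, 35.33]
χ² = (9−8.83)²/8.83 + (27−8.83)²/8.83 + (17−35.33)²/35.33 = 46.8774
df = 2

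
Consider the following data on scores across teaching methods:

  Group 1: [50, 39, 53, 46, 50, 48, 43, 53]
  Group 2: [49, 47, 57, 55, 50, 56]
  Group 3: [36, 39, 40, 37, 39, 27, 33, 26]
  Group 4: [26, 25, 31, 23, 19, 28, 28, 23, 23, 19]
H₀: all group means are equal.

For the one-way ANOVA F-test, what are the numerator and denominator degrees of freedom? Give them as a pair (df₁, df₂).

degrees of freedom = [3, 28]

k = 4 groups, N = 32 total
df = (k−1, N−k) = (4−1, 32−4) = (3, 28)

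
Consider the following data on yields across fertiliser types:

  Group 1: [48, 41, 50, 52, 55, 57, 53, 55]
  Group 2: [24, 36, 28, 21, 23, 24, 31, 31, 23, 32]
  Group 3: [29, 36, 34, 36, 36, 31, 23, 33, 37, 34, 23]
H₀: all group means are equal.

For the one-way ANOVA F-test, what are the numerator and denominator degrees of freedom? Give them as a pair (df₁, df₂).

degrees of freedom = [2, 26]

k = 3 groups, N = 29 total
df = (k−1, N−k) = (3−1, 29−3) = (2, 26)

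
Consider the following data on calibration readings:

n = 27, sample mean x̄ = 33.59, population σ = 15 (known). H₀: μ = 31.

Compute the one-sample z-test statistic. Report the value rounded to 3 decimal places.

test statistic = 0.897

SE = σ/√n = 15/√27 = 2.8868
z = (x̄−μ₀)/SE = (33.59−31)/2.8868 = 0.8972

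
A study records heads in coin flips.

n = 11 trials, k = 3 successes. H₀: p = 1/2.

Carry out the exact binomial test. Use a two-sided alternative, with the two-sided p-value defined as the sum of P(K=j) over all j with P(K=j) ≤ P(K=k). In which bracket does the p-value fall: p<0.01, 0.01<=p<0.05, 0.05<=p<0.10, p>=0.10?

p-value bracket: p>=0.10

Exact binomial: n=11, k=3, p₀=1/2=0.5000
P(X=j) = C(n,j)·p₀^j·(1−p₀)^(n−j); p = Σ P(X=j) over j with P(X=j) ≤ P(X=3)
p-value (two-sided) = 0.22656
→ bracket: p>=0.10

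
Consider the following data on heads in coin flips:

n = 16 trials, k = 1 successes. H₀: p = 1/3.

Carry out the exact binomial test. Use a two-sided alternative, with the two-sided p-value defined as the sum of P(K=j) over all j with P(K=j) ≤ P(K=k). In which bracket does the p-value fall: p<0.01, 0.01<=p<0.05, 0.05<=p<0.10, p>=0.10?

p-value bracket: 0.01<=p<0.05

Exact binomial: n=16, k=1, p₀=1/3=0.3333
P(X=j) = C(n,j)·p₀^j·(1−p₀)^(n−j); p = Σ P(X=j) over j with P(X=j) ≤ P(X=1)
p-value (two-sided) = 0.02965
→ bracket: 0.01<=p<0.05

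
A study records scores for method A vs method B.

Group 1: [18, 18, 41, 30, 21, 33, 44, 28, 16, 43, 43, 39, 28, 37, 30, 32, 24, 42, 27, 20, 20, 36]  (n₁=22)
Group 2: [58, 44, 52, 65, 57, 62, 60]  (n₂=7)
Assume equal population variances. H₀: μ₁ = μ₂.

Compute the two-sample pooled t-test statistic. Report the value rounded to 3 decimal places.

x̄₁=30.455, s₁=9.236, n₁=22
x̄₂=56.857, s₂=6.986, n₂=7
s_p² = [21·9.236² + 6·6.986²]/27 = 77.1967
SE = √(s_p²·(1/22+1/7)) = 3.8127
t = (30.455−56.857)/3.8127 = -6.9248
df = 27

test statistic = -6.925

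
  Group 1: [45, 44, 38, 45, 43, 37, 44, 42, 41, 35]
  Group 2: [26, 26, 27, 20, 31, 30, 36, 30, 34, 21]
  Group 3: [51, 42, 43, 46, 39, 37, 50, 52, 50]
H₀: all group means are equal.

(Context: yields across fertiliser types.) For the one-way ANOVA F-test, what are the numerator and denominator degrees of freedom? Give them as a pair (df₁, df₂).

degrees of freedom = [2, 26]

k = 3 groups, N = 29 total
df = (k−1, N−k) = (3−1, 29−3) = (2, 26)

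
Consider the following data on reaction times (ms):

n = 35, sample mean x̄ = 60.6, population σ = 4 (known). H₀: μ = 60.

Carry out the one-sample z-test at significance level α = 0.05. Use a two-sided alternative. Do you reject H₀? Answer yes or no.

reject H₀: no

SE = σ/√n = 4/√35 = 0.6761
z = (x̄−μ₀)/SE = (60.6−60)/0.6761 = 0.8874
p-value (two-sided) = 0.37486
At α=0.05: p ≥ α → fail to reject H₀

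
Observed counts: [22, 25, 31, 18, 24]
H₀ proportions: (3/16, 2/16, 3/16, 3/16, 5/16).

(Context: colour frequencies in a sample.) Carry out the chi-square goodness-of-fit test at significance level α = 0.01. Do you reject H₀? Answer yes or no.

reject H₀: yes

n = 120; E_i = n·p_i = [22.50, 15.00, 22.50, 22.50, 37.50]
χ² = (22−22.50)²/22.50 + (25−15.00)²/15.00 + (31−22.50)²/22.50 + (18−22.50)²/22.50 + (24−37.50)²/37.50 = 15.6489
df = 4
p-value (upper-tail) = 0.00353
At α=0.01: p < α → reject H₀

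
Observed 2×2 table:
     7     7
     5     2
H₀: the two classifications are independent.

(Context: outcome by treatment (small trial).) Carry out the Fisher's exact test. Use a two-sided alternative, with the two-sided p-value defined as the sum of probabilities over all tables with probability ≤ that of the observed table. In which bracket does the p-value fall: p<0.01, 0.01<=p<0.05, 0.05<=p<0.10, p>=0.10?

p-value bracket: p>=0.10

Margins: r₁=14, r₂=7, c₁=12, c₂=9, n=21
p_obs = C(14,7)·C(7,5)/C(21,12); sum pmf over tables with pmf ≤ p_obs
p-value (two-sided) = 0.64241
→ bracket: p>=0.10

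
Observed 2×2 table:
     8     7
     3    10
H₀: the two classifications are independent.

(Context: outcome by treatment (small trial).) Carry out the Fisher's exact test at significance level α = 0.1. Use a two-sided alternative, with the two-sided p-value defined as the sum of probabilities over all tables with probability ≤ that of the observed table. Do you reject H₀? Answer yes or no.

reject H₀: no

Margins: r₁=15, r₂=13, c₁=11, c₂=17, n=28
p_obs = C(15,8)·C(13,3)/C(28,11); sum pmf over tables with pmf ≤ p_obs
p-value (two-sided) = 0.13673
At α=0.1: p ≥ α → fail to reject H₀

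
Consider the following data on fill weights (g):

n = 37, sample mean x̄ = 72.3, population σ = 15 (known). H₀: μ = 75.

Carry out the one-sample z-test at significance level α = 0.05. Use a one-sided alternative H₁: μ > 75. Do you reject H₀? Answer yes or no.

SE = σ/√n = 15/√37 = 2.4660
z = (x̄−μ₀)/SE = (72.3−75)/2.4660 = -1.0949
p-value (one-sided, H₁ greater) = 0.86322
At α=0.05: p ≥ α → fail to reject H₀

reject H₀: no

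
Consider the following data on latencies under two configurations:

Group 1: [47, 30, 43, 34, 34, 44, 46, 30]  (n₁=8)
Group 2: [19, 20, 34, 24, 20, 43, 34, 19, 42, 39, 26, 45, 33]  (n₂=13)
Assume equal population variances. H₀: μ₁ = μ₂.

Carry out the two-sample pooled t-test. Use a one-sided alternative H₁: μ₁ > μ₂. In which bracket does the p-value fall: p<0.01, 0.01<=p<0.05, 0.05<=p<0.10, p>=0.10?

x̄₁=38.500, s₁=7.211, n₁=8
x̄₂=30.615, s₂=9.786, n₂=13
s_p² = [7·7.211² + 12·9.786²]/19 = 79.6356
SE = √(s_p²·(1/8+1/13)) = 4.0100
t = (38.500−30.615)/4.0100 = 1.9662
df = 19
p-value (one-sided, H₁ greater) = 0.03203
→ bracket: 0.01<=p<0.05

p-value bracket: 0.01<=p<0.05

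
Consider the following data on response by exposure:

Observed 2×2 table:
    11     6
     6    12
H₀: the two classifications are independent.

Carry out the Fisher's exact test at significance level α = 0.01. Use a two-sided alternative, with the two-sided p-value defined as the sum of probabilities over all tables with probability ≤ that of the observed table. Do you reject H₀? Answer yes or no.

reject H₀: no

Margins: r₁=17, r₂=18, c₁=17, c₂=18, n=35
p_obs = C(17,11)·C(18,6)/C(35,17); sum pmf over tables with pmf ≤ p_obs
p-value (two-sided) = 0.09434
At α=0.01: p ≥ α → fail to reject H₀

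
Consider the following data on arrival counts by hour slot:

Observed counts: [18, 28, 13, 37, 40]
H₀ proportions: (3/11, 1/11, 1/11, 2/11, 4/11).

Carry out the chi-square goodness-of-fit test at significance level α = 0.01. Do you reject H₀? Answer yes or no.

n = 136; E_i = n·p_i = [37.09, 12.36, 12.36, 24.73, 49.45]
χ² = (18−37.09)²/37.09 + (28−12.36)²/12.36 + (13−12.36)²/12.36 + (37−24.73)²/24.73 + (40−49.45)²/49.45 = 37.5331
df = 4
p-value (upper-tail) = 0.00000
At α=0.01: p < α → reject H₀

reject H₀: yes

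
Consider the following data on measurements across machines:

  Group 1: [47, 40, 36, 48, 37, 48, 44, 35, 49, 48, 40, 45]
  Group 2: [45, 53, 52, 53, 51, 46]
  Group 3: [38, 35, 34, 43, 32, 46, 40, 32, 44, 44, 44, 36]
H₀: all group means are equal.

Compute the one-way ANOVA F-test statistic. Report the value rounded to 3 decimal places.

test statistic = 10.033

Group means [43.08, 50.00, 39.00], grand mean 42.833
SSB = Σnᵢ(x̄ᵢ−x̄)² = 485.250; SSW = ΣΣ(x−x̄ᵢ)² = 652.917
MSB = 485.250/2 = 242.6250; MSW = 652.917/27 = 24.1821
F = MSB/MSW = 10.0332
df = (2, 27)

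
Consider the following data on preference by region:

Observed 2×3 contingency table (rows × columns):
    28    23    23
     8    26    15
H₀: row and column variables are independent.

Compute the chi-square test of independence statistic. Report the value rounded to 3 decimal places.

test statistic = 8.238

Row totals [74, 49], col totals [36, 49, 38], n=123
χ² = (28−21.66)²/21.66 + (23−29.48)²/29.48 + (23−22.86)²/22.86 + (8−14.34)²/14.34 + (26−19.52)²/19.52 + (15−15.14)²/15.14 = 8.2380
df = 2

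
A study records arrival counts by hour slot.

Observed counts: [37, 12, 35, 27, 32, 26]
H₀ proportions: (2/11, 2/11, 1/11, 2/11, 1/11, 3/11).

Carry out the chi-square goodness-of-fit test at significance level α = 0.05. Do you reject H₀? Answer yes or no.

reject H₀: yes

n = 169; E_i = n·p_i = [30.73, 30.73, 15.36, 30.73, 15.36, 46.09]
χ² = (37−30.73)²/30.73 + (12−30.73)²/30.73 + (35−15.36)²/15.36 + (27−30.73)²/30.73 + (32−15.36)²/15.36 + (26−46.09)²/46.09 = 65.0158
df = 5
p-value (upper-tail) = 0.00000
At α=0.05: p < α → reject H₀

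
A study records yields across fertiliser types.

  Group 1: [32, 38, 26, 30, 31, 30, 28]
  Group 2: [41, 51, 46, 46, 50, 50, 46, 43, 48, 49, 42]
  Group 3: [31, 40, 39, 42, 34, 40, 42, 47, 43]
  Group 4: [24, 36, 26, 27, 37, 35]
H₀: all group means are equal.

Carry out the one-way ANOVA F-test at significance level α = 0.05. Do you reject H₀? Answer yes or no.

reject H₀: yes

Group means [30.71, 46.55, 39.78, 30.83], grand mean 38.485
SSB = Σnᵢ(x̄ᵢ−x̄)² = 1503.698; SSW = ΣΣ(x−x̄ᵢ)² = 552.545
MSB = 1503.698/3 = 501.2326; MSW = 552.545/29 = 19.0533
F = MSB/MSW = 26.3069
df = (3, 29)
p-value (upper-tail) = 0.00000
At α=0.05: p < α → reject H₀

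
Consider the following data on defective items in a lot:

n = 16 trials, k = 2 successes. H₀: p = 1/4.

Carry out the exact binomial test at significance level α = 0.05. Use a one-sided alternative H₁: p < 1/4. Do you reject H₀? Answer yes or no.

Exact binomial: n=16, k=2, p₀=1/4=0.2500
P(X≤2) from Σ C(n,i)·p₀^i·(1−p₀)^(n−i)
p-value (one-sided, H₁ less) = 0.19711
At α=0.05: p ≥ α → fail to reject H₀

reject H₀: no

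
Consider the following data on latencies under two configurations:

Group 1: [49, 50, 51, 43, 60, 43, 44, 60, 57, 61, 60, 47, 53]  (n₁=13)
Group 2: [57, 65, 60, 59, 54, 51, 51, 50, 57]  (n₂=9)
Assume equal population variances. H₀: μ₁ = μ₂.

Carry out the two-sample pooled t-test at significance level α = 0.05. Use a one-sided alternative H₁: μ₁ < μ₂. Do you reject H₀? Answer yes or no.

x̄₁=52.154, s₁=6.854, n₁=13
x̄₂=56.000, s₂=4.975, n₂=9
s_p² = [12·6.854² + 8·4.975²]/20 = 38.0846
SE = √(s_p²·(1/13+1/9)) = 2.6760
t = (52.154−56.000)/2.6760 = -1.4373
df = 20
p-value (one-sided, H₁ less) = 0.08305
At α=0.05: p ≥ α → fail to reject H₀

reject H₀: no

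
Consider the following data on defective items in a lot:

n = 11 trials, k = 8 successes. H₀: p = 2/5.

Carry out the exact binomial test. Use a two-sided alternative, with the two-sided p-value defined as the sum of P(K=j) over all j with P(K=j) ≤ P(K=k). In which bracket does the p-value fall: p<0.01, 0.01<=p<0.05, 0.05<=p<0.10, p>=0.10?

Exact binomial: n=11, k=8, p₀=2/5=0.4000
P(X=j) = C(n,j)·p₀^j·(1−p₀)^(n−j); p = Σ P(X=j) over j with P(X=j) ≤ P(X=8)
p-value (two-sided) = 0.03291
→ bracket: 0.01<=p<0.05

p-value bracket: 0.01<=p<0.05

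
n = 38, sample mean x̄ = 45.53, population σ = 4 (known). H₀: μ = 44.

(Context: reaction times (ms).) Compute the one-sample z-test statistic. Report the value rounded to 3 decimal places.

test statistic = 2.358

SE = σ/√n = 4/√38 = 0.6489
z = (x̄−μ₀)/SE = (45.53−44)/0.6489 = 2.3579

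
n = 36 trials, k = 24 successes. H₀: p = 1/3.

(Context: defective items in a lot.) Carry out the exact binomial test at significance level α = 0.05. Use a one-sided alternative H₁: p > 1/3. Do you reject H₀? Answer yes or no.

reject H₀: yes

Exact binomial: n=36, k=24, p₀=1/3=0.3333
P(X≥24) from Σ C(n,i)·p₀^i·(1−p₀)^(n−i)
p-value (one-sided, H₁ greater) = 0.00004
At α=0.05: p < α → reject H₀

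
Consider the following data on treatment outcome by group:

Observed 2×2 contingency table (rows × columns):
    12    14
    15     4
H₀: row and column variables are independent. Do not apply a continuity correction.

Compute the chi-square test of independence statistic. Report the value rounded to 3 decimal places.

test statistic = 4.919

Row totals [26, 19], col totals [27, 18], n=45
χ² = (12−15.60)²/15.60 + (14−10.40)²/10.40 + (15−11.40)²/11.40 + (4−7.60)²/7.60 = 4.9190
df = 1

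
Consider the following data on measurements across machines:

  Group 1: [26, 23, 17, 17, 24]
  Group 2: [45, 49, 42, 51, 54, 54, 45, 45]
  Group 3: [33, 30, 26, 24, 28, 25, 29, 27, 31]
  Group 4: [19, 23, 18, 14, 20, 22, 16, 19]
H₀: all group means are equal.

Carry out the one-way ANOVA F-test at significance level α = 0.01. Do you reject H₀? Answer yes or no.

Group means [21.40, 48.12, 28.11, 18.88], grand mean 29.867
SSB = Σnᵢ(x̄ᵢ−x̄)² = 4019.628; SSW = ΣΣ(x−x̄ᵢ)² = 343.839
MSB = 4019.628/3 = 1339.8759; MSW = 343.839/26 = 13.2246
F = MSB/MSW = 101.3171
df = (3, 26)
p-value (upper-tail) = 0.00000
At α=0.01: p < α → reject H₀

reject H₀: yes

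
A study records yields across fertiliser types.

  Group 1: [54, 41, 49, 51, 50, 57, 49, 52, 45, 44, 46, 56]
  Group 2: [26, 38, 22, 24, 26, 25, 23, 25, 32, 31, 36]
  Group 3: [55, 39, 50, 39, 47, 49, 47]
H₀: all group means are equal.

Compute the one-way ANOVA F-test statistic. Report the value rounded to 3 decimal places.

Group means [49.50, 28.00, 46.57], grand mean 40.933
SSB = Σnᵢ(x̄ᵢ−x̄)² = 2943.152; SSW = ΣΣ(x−x̄ᵢ)² = 758.714
MSB = 2943.152/2 = 1471.5762; MSW = 758.714/27 = 28.1005
F = MSB/MSW = 52.3683
df = (2, 27)

test statistic = 52.368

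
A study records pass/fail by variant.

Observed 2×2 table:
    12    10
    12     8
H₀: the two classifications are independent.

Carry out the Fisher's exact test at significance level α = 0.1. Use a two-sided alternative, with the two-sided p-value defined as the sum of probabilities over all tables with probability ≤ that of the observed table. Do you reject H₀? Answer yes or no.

Margins: r₁=22, r₂=20, c₁=24, c₂=18, n=42
p_obs = C(22,12)·C(20,12)/C(42,24); sum pmf over tables with pmf ≤ p_obs
p-value (two-sided) = 0.76379
At α=0.1: p ≥ α → fail to reject H₀

reject H₀: no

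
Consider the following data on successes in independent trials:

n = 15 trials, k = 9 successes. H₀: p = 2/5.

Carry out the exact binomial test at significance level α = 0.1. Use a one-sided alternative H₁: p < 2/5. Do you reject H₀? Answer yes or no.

reject H₀: no

Exact binomial: n=15, k=9, p₀=2/5=0.4000
P(X≤9) from Σ C(n,i)·p₀^i·(1−p₀)^(n−i)
p-value (one-sided, H₁ less) = 0.96617
At α=0.1: p ≥ α → fail to reject H₀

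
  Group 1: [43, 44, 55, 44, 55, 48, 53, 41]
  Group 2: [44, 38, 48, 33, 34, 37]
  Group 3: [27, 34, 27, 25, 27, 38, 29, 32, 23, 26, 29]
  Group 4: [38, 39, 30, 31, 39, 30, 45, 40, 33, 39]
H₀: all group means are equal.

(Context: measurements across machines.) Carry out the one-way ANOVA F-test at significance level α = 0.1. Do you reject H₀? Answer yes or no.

reject H₀: yes

Group means [47.88, 39.00, 28.82, 36.40], grand mean 37.086
SSB = Σnᵢ(x̄ᵢ−x̄)² = 1709.831; SSW = ΣΣ(x−x̄ᵢ)² = 820.911
MSB = 1709.831/3 = 569.9438; MSW = 820.911/31 = 26.4810
F = MSB/MSW = 21.5227
df = (3, 31)
p-value (upper-tail) = 0.00000
At α=0.1: p < α → reject H₀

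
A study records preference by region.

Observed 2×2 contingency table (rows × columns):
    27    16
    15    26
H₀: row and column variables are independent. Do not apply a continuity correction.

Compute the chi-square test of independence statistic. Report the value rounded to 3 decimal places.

test statistic = 5.765

Row totals [43, 41], col totals [42, 42], n=84
χ² = (27−21.50)²/21.50 + (16−21.50)²/21.50 + (15−20.50)²/20.50 + (26−20.50)²/20.50 = 5.7652
df = 1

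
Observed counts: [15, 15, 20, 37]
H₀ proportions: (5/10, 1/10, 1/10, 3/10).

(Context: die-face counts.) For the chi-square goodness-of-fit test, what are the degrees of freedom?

degrees of freedom = 3

df = k − 1 = 4 − 1 = 3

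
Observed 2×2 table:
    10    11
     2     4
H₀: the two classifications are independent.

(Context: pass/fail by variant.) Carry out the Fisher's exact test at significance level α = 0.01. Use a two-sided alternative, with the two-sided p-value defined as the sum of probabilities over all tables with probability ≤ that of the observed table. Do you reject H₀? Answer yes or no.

Margins: r₁=21, r₂=6, c₁=12, c₂=15, n=27
p_obs = C(21,10)·C(6,2)/C(27,12); sum pmf over tables with pmf ≤ p_obs
p-value (two-sided) = 0.66184
At α=0.01: p ≥ α → fail to reject H₀

reject H₀: no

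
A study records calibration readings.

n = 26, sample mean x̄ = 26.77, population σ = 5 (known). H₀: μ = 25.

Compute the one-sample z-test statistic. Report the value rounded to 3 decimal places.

test statistic = 1.805

SE = σ/√n = 5/√26 = 0.9806
z = (x̄−μ₀)/SE = (26.77−25)/0.9806 = 1.8051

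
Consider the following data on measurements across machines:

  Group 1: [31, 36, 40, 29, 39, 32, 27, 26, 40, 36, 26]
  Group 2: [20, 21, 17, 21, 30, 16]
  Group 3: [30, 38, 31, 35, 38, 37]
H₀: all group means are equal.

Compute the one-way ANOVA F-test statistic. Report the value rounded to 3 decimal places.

test statistic = 14.939

Group means [32.91, 20.83, 34.83], grand mean 30.261
SSB = Σnᵢ(x̄ᵢ−x̄)² = 735.859; SSW = ΣΣ(x−x̄ᵢ)² = 492.576
MSB = 735.859/2 = 367.9295; MSW = 492.576/20 = 24.6288
F = MSB/MSW = 14.9390
df = (2, 20)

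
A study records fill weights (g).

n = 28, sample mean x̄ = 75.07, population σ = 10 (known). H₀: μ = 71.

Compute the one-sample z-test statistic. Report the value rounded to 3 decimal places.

SE = σ/√n = 10/√28 = 1.8898
z = (x̄−μ₀)/SE = (75.07−71)/1.8898 = 2.1536

test statistic = 2.154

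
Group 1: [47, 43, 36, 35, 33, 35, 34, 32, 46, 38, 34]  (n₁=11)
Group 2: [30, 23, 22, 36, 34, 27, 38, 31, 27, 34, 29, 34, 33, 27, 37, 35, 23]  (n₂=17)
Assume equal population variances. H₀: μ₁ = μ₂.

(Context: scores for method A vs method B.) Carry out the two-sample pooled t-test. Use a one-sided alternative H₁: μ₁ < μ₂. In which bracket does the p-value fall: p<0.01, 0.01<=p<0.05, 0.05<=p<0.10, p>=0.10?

x̄₁=37.545, s₁=5.317, n₁=11
x̄₂=30.588, s₂=5.100, n₂=17
s_p² = [10·5.317² + 16·5.100²]/26 = 26.8787
SE = √(s_p²·(1/11+1/17)) = 2.0061
t = (37.545−30.588)/2.0061 = 3.4680
df = 26
p-value (one-sided, H₁ less) = 0.99908
→ bracket: p>=0.10

p-value bracket: p>=0.10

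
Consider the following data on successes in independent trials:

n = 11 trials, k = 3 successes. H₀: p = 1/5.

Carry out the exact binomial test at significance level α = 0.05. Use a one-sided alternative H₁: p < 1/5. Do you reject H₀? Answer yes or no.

Exact binomial: n=11, k=3, p₀=1/5=0.2000
P(X≤3) from Σ C(n,i)·p₀^i·(1−p₀)^(n−i)
p-value (one-sided, H₁ less) = 0.83886
At α=0.05: p ≥ α → fail to reject H₀

reject H₀: no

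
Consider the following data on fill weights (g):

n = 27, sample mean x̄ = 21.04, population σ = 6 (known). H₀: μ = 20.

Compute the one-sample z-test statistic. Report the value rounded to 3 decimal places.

SE = σ/√n = 6/√27 = 1.1547
z = (x̄−μ₀)/SE = (21.04−20)/1.1547 = 0.9007

test statistic = 0.901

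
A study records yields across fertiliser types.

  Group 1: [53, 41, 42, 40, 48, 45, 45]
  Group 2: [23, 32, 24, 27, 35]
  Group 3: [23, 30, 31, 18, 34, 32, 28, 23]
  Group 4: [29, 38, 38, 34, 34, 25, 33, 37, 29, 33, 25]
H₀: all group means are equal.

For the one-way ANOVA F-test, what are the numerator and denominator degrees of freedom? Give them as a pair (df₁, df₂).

k = 4 groups, N = 31 total
df = (k−1, N−k) = (4−1, 31−4) = (3, 27)

degrees of freedom = [3, 27]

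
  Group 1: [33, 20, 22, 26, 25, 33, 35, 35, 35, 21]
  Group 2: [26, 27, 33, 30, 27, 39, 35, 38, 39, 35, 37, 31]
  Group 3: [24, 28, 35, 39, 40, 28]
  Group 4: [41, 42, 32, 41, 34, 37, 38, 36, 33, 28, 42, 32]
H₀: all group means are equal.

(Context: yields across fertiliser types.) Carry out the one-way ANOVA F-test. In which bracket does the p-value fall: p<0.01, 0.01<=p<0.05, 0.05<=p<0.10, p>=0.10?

Group means [28.50, 33.08, 32.33, 36.33], grand mean 32.800
SSB = Σnᵢ(x̄ᵢ−x̄)² = 336.983; SSW = ΣΣ(x−x̄ᵢ)² = 1063.417
MSB = 336.983/3 = 112.3278; MSW = 1063.417/36 = 29.5394
F = MSB/MSW = 3.8026
df = (3, 36)
p-value (upper-tail) = 0.01821
→ bracket: 0.01<=p<0.05

p-value bracket: 0.01<=p<0.05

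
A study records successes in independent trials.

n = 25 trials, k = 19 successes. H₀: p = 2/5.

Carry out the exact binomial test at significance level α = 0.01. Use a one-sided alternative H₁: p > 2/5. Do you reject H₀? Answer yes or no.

reject H₀: yes

Exact binomial: n=25, k=19, p₀=2/5=0.4000
P(X≥19) from Σ C(n,i)·p₀^i·(1−p₀)^(n−i)
p-value (one-sided, H₁ greater) = 0.00028
At α=0.01: p < α → reject H₀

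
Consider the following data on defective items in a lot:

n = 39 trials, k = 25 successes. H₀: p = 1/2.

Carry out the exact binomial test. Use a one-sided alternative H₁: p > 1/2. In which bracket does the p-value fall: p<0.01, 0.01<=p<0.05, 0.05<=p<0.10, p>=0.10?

Exact binomial: n=39, k=25, p₀=1/2=0.5000
P(X≥25) from Σ C(n,i)·p₀^i·(1−p₀)^(n−i)
p-value (one-sided, H₁ greater) = 0.05406
→ bracket: 0.05<=p<0.10

p-value bracket: 0.05<=p<0.10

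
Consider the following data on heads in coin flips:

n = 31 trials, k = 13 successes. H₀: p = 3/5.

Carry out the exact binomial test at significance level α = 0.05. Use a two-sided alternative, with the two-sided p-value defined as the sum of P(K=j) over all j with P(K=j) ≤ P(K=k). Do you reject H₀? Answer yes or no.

reject H₀: yes

Exact binomial: n=31, k=13, p₀=3/5=0.6000
P(X=j) = C(n,j)·p₀^j·(1−p₀)^(n−j); p = Σ P(X=j) over j with P(X=j) ≤ P(X=13)
p-value (two-sided) = 0.04456
At α=0.05: p < α → reject H₀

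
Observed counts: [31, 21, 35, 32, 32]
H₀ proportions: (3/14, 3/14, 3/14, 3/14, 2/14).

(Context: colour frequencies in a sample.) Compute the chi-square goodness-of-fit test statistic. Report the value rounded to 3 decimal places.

test statistic = 9.305

n = 151; E_i = n·p_i = [32.36, 32.36, 32.36, 32.36, 21.57]
χ² = (31−32.36)²/32.36 + (21−32.36)²/32.36 + (35−32.36)²/32.36 + (32−32.36)²/32.36 + (32−21.57)²/21.57 = 9.3046
df = 4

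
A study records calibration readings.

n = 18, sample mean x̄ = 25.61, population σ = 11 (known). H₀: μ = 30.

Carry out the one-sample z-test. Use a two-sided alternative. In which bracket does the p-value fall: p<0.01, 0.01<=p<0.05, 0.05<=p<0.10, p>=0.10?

SE = σ/√n = 11/√18 = 2.5927
z = (x̄−μ₀)/SE = (25.61−30)/2.5927 = -1.6932
p-value (two-sided) = 0.09042
→ bracket: 0.05<=p<0.10

p-value bracket: 0.05<=p<0.10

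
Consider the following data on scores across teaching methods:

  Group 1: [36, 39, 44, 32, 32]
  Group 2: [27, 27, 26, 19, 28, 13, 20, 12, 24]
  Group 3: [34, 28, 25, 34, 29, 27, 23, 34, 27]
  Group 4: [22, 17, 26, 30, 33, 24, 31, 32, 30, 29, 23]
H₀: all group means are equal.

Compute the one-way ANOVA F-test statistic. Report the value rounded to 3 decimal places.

test statistic = 9.276

Group means [36.60, 21.78, 29.00, 27.00], grand mean 27.559
SSB = Σnᵢ(x̄ᵢ−x̄)² = 731.627; SSW = ΣΣ(x−x̄ᵢ)² = 788.756
MSB = 731.627/3 = 243.8756; MSW = 788.756/30 = 26.2919
F = MSB/MSW = 9.2757
df = (3, 30)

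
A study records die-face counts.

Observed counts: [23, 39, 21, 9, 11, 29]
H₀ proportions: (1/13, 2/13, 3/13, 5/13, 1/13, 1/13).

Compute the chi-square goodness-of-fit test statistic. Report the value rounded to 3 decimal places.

test statistic = 105.811

n = 132; E_i = n·p_i = [10.15, 20.31, 30.46, 50.77, 10.15, 10.15]
χ² = (23−10.15)²/10.15 + (39−20.31)²/20.31 + (21−30.46)²/30.46 + (9−50.77)²/50.77 + (11−10.15)²/10.15 + (29−10.15)²/10.15 = 105.8114
df = 5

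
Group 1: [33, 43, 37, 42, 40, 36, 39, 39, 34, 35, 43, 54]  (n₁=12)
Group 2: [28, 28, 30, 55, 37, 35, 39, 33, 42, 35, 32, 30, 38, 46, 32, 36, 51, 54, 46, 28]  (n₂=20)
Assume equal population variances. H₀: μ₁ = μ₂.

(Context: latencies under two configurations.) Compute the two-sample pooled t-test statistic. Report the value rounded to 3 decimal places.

x̄₁=39.583, s₁=5.664, n₁=12
x̄₂=37.750, s₂=8.602, n₂=20
s_p² = [11·5.664² + 19·8.602²]/30 = 58.6222
SE = √(s_p²·(1/12+1/20)) = 2.7958
t = (39.583−37.750)/2.7958 = 0.6558
df = 30

test statistic = 0.656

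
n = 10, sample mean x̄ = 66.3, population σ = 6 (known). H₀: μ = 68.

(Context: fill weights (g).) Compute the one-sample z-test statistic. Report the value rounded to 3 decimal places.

test statistic = -0.896

SE = σ/√n = 6/√10 = 1.8974
z = (x̄−μ₀)/SE = (66.3−68)/1.8974 = -0.8960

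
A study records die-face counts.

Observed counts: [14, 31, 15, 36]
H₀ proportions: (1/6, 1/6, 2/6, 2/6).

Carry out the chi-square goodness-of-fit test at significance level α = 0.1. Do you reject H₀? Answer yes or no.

n = 96; E_i = n·p_i = [16.00, 16.00, 32.00, 32.00]
χ² = (14−16.00)²/16.00 + (31−16.00)²/16.00 + (15−32.00)²/32.00 + (36−32.00)²/32.00 = 23.8438
df = 3
p-value (upper-tail) = 0.00003
At α=0.1: p < α → reject H₀

reject H₀: yes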